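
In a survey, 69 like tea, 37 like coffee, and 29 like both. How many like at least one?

|A union B| = |A| + |B| - |A intersect B| = 69 + 37 - 29.

Final answer: 77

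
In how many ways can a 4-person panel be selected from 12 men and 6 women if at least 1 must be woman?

Sum over valid woman counts:
C(6,1)C(12,3) = 1320
C(6,2)C(12,2) = 990
C(6,3)C(12,1) = 240
C(6,4)C(12,0) = 15
Total: 1320 + 990 + 240 + 15.

Final answer: 2565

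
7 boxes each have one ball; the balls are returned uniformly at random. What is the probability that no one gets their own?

Derangements satisfy D(n) = (n-1)(D(n-1) + D(n-2)), starting from D(0)=1, D(1)=0.
Building up: D(2)=1, D(3)=2, D(4)=9, D(5)=44, D(6)=265, D(7)=1854.
Total arrangements: 7! = 5040.
Probability = D(7)/7! = 103/280.

Final answer: D(7)/7! = 1854/5040 = 0.367857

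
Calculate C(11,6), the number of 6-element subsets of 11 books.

C(11,6) = 11!/(6! x (11-6)!).

Final answer: C(11,6) = 462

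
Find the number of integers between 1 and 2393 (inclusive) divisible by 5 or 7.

Multiples of 5: 478. Multiples of 7: 341. Of both (lcm=35): 68.
By inclusion-exclusion: 478 + 341 - 68.

Final answer: 751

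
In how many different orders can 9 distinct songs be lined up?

The number of ways to arrange 9 distinct objects is 9!.

Final answer: 9! = 362880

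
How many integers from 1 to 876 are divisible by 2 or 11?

Multiples of 2: 438. Multiples of 11: 79. Of both (lcm=22): 39.
By inclusion-exclusion: 438 + 79 - 39.

Final answer: 478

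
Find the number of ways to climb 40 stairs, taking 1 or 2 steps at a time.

Let f(n) count the ways. The last step is size 1 or 2, so f(n) = f(n-1) + f(n-2) with f(1)=1, f(2)=2.
Building up term by term: f(1)=1, f(2)=2, f(3)=3, f(4)=5, f(5)=8, f(6)=13, f(7)=21, f(8)=34, f(9)=55, f(10)=89, f(11)=144, f(12)=233, f(13)=377, f(14)=610, f(15)=987, f(16)=1597, f(17)=2584, f(18)=4181, f(19)=6765, f(20)=10946, f(21)=17711, f(22)=28657, f(23)=46368, f(24)=75025, f(25)=121393, f(26)=196418, f(27)=317811, f(28)=514229, f(29)=832040, f(30)=1346269, f(31)=2178309, f(32)=3524578, f(33)=5702887, f(34)=9227465, f(35)=14930352, f(36)=24157817, f(37)=39088169, f(38)=63245986, f(39)=102334155, f(40)=165580141.

Final answer: 165580141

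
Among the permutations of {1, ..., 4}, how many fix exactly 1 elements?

Choose which 1 elements are fixed: C(4,1) = 4.
Derange the remaining 3 using D(j) = (j-1)(D(j-1) + D(j-2)), D(0)=1, D(1)=0: D(2)=1, D(3)=2.
Total: 4 x 2.

Final answer: C(4,1) D(3) = 8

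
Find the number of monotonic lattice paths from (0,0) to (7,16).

Each path has 7 right steps and 16 up steps in some order (23 steps total).
Choose which 16 of the 23 steps are up: C(23,16).

Final answer: C(23,16) = 245157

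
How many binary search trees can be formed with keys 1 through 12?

This is a standard Catalan-number count: the answer is C_n. Here n = 12.
C_n = C(2n,n) - C(2n,n+1), so C_{12} = C(24,12) - C(24,13) = 2704156 - 2496144.

Final answer: C_{12} = 208012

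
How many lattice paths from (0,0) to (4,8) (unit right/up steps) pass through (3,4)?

Paths (0,0)->(3,4): C(7,4) = 35.
Paths (3,4)->(4,8): C(5,4) = 5.
By multiplication principle: 35 x 5.

Final answer: 175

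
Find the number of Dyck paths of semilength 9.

Total monotonic paths to (9,9): C(18,9) = 48620.
By the reflection principle, paths that go above the diagonal number C(18,10) = 43758.
Valid Dyck paths: 48620 - 43758.
(This is the Catalan number C_{9}.)

Final answer: C_{9} = 4862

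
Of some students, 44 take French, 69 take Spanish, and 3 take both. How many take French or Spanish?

|A union B| = |A| + |B| - |A intersect B| = 44 + 69 - 3.

Final answer: 110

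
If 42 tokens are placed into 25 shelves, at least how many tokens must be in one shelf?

By the pigeonhole principle: ceiling(42/25).

Final answer: 2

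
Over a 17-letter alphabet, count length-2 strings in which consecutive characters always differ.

First character: 17 choices. Each subsequent: 16 choices (must differ from the previous one).
Total: 17 x 16^1.

Final answer: 17 x 16^{1} = 272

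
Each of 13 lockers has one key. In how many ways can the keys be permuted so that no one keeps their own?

Use the recurrence D(n) = (n-1)(D(n-1) + D(n-2)) with D(0)=1, D(1)=0.
D(2) = 1 x (0 + 1) = 1
D(3) = 2 x (1 + 0) = 2
D(4) = 3 x (2 + 1) = 9
D(5) = 4 x (9 + 2) = 44
D(6) = 5 x (44 + 9) = 265
D(7) = 6 x (265 + 44) = 1854
D(8) = 7 x (1854 + 265) = 14833
D(9) = 8 x (14833 + 1854) = 133496
D(10) = 9 x (133496 + 14833) = 1334961
D(11) = 10 x (1334961 + 133496) = 14684570
D(12) = 11 x (14684570 + 1334961) = 176214841
D(13) = 12 x (D(12) + D(11)) = 12 x (176214841 + 14684570)

Final answer: D(13) = 2290792932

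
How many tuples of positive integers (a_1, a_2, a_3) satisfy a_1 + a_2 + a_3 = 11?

Substitute a'_i = a_i - 1 (so a'_i >= 0). Then sum a'_i = 11 - 3 = 8.
Stars and bars: C(8+3-1, 3-1) = C(10,2).

Final answer: C(10,2) = 45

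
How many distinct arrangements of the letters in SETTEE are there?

Letters (E:3, S:1, T:2). Total letters: 6.
Permutations = 6!/(3! x 2!).

Final answer: 60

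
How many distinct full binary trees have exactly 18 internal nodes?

The structures are counted by the Catalan number C_n. Here n = 18.
C_n = (2n)!/(n!(n+1)!), so C_{18} = 36!/(18! x 19!) = C(36,18)/19 = 9075135300/19.

Final answer: C_{18} = 477638700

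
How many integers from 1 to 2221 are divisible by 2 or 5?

Multiples of 2: 1110. Multiples of 5: 444. Of both (lcm=10): 222.
By inclusion-exclusion: 1110 + 444 - 222.

Final answer: 1332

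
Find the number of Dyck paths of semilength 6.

Total monotonic paths to (6,6): C(12,6) = 924.
By the reflection principle, paths that go above the diagonal number C(12,7) = 792.
Valid Dyck paths: 924 - 792.
(Check: C(12,6) - C(12,7) = C(12,6)/7, the Catalan number C_{6}.)

Final answer: C_{6} = 132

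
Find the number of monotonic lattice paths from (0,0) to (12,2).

Each path has 12 right steps and 2 up steps in some order (14 steps total).
Choose which 2 of the 14 steps are up: C(14,2).

Final answer: C(14,2) = 91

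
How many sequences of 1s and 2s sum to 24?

Condition on the final move: it is a 1-step (f(n-1) ways to get there) or a 2-step (f(n-2) ways), so f(n) = f(n-1) + f(n-2), with f(1)=1, f(2)=2.
Building up term by term: f(1)=1, f(2)=2, f(3)=3, f(4)=5, f(5)=8, f(6)=13, f(7)=21, f(8)=34, f(9)=55, f(10)=89, f(11)=144, f(12)=233, f(13)=377, f(14)=610, f(15)=987, f(16)=1597, f(17)=2584, f(18)=4181, f(19)=6765, f(20)=10946, f(21)=17711, f(22)=28657, f(23)=46368, f(24)=75025.

Final answer: 75025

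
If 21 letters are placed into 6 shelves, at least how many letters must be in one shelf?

By the pigeonhole principle: ceiling(21/6).

Final answer: 4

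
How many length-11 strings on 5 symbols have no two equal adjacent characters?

Let g(n) count such strings. g(1) = 5, and each valid string of length n-1 extends in 4 ways (any symbol but the last), so g(n) = 4 g(n-1).
Total: g(11) = 5 x 4^10.

Final answer: 5 x 4^{10} = 5242880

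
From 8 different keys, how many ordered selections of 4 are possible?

P(8,4) = 8!/(8-4)! = 8!/4!.

Final answer: P(8,4) = 1680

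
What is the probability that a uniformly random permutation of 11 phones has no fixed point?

Derangements satisfy D(n) = (n-1)(D(n-1) + D(n-2)), starting from D(0)=1, D(1)=0.
Building up: D(2)=1, D(3)=2, D(4)=9, D(5)=44, D(6)=265, D(7)=1854, D(8)=14833, D(9)=133496, D(10)=1334961, D(11)=14684570.
Total arrangements: 11! = 39916800.
Probability = D(11)/11! = 1468457/3991680.

Final answer: D(11)/11! = 14684570/39916800 = 0.367879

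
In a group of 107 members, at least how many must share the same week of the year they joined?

There are 52 possible values for week of the year they joined. With 107 members and 52 categories, by pigeonhole: ceiling(107/52).

Final answer: 3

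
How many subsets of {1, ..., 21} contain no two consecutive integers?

Let a(n) count such subsets of {1, ..., n}. Either n is excluded (a(n-1) ways) or n is included, forcing n-1 out (a(n-2) ways), so a(n) = a(n-1) + a(n-2) with a(1)=2, a(2)=3.
Iterating the recurrence: a(1)=2, a(2)=3, a(3)=5, a(4)=8, a(5)=13, a(6)=21, a(7)=34, a(8)=55, a(9)=89, a(10)=144, a(11)=233, a(12)=377, a(13)=610, a(14)=987, a(15)=1597, a(16)=2584, a(17)=4181, a(18)=6765, a(19)=10946, a(20)=17711, a(21)=28657.

Final answer: 28657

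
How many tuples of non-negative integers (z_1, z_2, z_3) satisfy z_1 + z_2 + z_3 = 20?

Stars and bars with 20 stars and 2 bars:
C(20+3-1, 3-1) = C(22,2).

Final answer: C(22,2) = 231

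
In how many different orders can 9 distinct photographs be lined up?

The number of ways to arrange 9 distinct objects is 9!.

Final answer: 9! = 362880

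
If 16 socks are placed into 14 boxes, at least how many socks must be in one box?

By the pigeonhole principle: ceiling(16/14).

Final answer: 2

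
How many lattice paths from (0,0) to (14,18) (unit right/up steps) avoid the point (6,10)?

Total paths to (14,18): C(32,18) = 471435600.
Paths through (6,10): C(16,10) x C(16,8) = 103062960.
Avoiding (6,10): 471435600 - 103062960.

Final answer: 368372640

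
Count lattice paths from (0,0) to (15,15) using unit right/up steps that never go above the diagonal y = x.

Total monotonic paths to (15,15): C(30,15) = 155117520.
By the reflection principle, paths that go above the diagonal number C(30,16) = 145422675.
Valid Dyck paths: 155117520 - 145422675.
(These counts are the Catalan numbers.)

Final answer: C_{15} = 9694845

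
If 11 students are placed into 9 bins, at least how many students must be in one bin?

By the pigeonhole principle: ceiling(11/9).

Final answer: 2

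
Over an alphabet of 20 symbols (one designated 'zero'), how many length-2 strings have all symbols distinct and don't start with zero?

First digit: 19 (nonzero). Second: 19 (not first). Third: 18, etc.
Total: 19 x 19.

Final answer: 361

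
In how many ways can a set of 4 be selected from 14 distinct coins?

C(14,4) = 14!/(4! x (14-4)!).

Final answer: C(14,4) = 1001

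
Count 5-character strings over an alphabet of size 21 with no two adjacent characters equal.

Let g(n) count such strings. g(1) = 21, and each valid string of length n-1 extends in 20 ways (any symbol but the last), so g(n) = 20 g(n-1).
Total: g(5) = 21 x 20^4.

Final answer: 21 x 20^{4} = 3360000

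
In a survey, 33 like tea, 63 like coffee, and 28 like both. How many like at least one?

|A union B| = |A| + |B| - |A intersect B| = 33 + 63 - 28.

Final answer: 68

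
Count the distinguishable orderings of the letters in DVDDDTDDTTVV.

Letters (D:6, T:3, V:3). Total letters: 12.
Permutations = 12!/(6! x 3! x 3!).

Final answer: 18480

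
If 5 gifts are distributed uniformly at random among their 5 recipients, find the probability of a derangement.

Use the recurrence D(n) = (n-1)(D(n-1) + D(n-2)) with D(0)=1, D(1)=0.
Building up: D(2)=1, D(3)=2, D(4)=9, D(5)=44.
Total arrangements: 5! = 120.
Probability = D(5)/5! = 11/30.

Final answer: D(5)/5! = 44/120 = 0.366667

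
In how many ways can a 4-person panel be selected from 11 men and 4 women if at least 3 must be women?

Sum over valid woman counts:
C(4,3)C(11,1) = 44
C(4,4)C(11,0) = 1
Total: 44 + 1.

Final answer: 45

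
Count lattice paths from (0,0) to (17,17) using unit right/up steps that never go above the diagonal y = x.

Total monotonic paths to (17,17): C(34,17) = 2333606220.
By the reflection principle, paths that go above the diagonal number C(34,18) = 2203961430.
Valid Dyck paths: 2333606220 - 2203961430.
(These counts are the Catalan numbers.)

Final answer: C_{17} = 129644790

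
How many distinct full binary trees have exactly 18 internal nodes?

The structures are counted by the Catalan number C_n. Here n = 18.
Using C_0 = 1 and C_(k+1) = C_k x 2(2k+1)/(k+2), build up term by term: C_1=1, C_2=2, C_3=5, C_4=14, C_5=42, C_6=132, C_7=429, C_8=1430, C_9=4862, C_10=16796, C_11=58786, C_12=208012, C_13=742900, C_14=2674440, C_15=9694845, C_16=35357670, C_17=129644790, C_18=477638700.

Final answer: C_{18} = 477638700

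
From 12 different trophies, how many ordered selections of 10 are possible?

P(12,10) = 12!/(12-10)! = 12!/2!.

Final answer: P(12,10) = 239500800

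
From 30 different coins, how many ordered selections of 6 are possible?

P(30,6) = 30!/(30-6)! = 30!/24!.

Final answer: P(30,6) = 427518000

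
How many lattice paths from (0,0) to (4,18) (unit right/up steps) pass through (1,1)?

Paths (0,0)->(1,1): C(2,1) = 2.
Paths (1,1)->(4,18): C(20,17) = 1140.
By multiplication principle: 2 x 1140.

Final answer: 2280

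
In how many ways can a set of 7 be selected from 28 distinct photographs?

C(28,7) = 28!/(7! x 21!).

Final answer: \binom{28}{7} = 1184040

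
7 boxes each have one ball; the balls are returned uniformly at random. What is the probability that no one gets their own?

Derangements satisfy D(n) = (n-1)(D(n-1) + D(n-2)), starting from D(0)=1, D(1)=0.
Building up: D(2)=1, D(3)=2, D(4)=9, D(5)=44, D(6)=265, D(7)=1854.
Total arrangements: 7! = 5040.
Probability = D(7)/7! = 103/280.

Final answer: D(7)/7! = 1854/5040 = 0.367857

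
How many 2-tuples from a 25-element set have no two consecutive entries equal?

First character: 25 choices. Each subsequent: 24 choices (must differ from the previous one).
Total: 25 x 24^1.

Final answer: 25 x 24^{1} = 600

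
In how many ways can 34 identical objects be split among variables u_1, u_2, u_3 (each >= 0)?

Stars and bars with 34 stars and 2 bars:
C(34+3-1, 3-1) = C(36,2).

Final answer: C(36,2) = 630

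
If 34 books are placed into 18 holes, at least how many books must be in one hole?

By the pigeonhole principle: ceiling(34/18).

Final answer: 2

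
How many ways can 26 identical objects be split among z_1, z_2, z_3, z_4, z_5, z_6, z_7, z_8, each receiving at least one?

Substitute z'_i = z_i - 1 (so z'_i >= 0). Then sum z'_i = 26 - 8 = 18.
Stars and bars: C(18+8-1, 8-1) = C(25,7).

Final answer: C(25,7) = 480700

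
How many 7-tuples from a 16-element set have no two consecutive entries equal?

First character: 16 choices. Each subsequent: 15 choices (must differ from the previous one).
Total: 16 x 15^6.

Final answer: 16 x 15^{6} = 182250000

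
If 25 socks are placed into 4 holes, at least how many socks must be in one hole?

By the pigeonhole principle: ceiling(25/4).

Final answer: 7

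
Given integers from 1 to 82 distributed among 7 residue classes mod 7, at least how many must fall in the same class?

By pigeonhole with 82 objects and 7 categories: ceiling(82/7).

Final answer: 12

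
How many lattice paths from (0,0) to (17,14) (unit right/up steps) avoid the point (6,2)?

Total paths to (17,14): C(31,14) = 265182525.
Paths through (6,2): C(8,2) x C(23,12) = 37858184.
Avoiding (6,2): 265182525 - 37858184.

Final answer: 227324341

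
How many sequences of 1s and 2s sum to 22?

Let f(n) count the ways. The last step is size 1 or 2, so f(n) = f(n-1) + f(n-2) with f(1)=1, f(2)=2.
Iterating the recurrence: f(1)=1, f(2)=2, f(3)=3, f(4)=5, f(5)=8, f(6)=13, f(7)=21, f(8)=34, f(9)=55, f(10)=89, f(11)=144, f(12)=233, f(13)=377, f(14)=610, f(15)=987, f(16)=1597, f(17)=2584, f(18)=4181, f(19)=6765, f(20)=10946, f(21)=17711, f(22)=28657.

Final answer: 28657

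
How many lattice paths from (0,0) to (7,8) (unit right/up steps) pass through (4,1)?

Paths (0,0)->(4,1): C(5,1) = 5.
Paths (4,1)->(7,8): C(10,7) = 120.
By multiplication principle: 5 x 120.

Final answer: 600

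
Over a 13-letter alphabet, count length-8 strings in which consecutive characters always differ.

First character: 13 choices. Each subsequent: 12 choices (must differ from the previous one).
Total: 13 x 12^7.

Final answer: 13 x 12^{7} = 465813504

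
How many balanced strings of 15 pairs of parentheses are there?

This is a standard Catalan-number count: the answer is C_n. Here n = 15 (pairs).
C_n = (2n)!/(n!(n+1)!), so C_{15} = 30!/(15! x 16!) = C(30,15)/16 = 155117520/16.

Final answer: C_{15} = 9694845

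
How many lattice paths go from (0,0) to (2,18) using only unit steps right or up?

Each path has 2 right steps and 18 up steps in some order (20 steps total).
Choose which 18 of the 20 steps are up: C(20,18).

Final answer: C(20,18) = 190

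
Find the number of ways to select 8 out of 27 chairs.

C(27,8) = 27!/(8! x 19!).

Final answer: \binom{27}{8} = 2220075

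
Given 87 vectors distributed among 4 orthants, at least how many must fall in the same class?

By pigeonhole with 87 objects and 4 categories: ceiling(87/4).

Final answer: 22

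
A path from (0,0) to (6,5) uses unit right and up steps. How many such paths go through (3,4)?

Paths (0,0)->(3,4): C(7,4) = 35.
Paths (3,4)->(6,5): C(4,1) = 4.
By multiplication principle: 35 x 4.

Final answer: 140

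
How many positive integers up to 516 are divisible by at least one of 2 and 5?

Multiples of 2: 258. Multiples of 5: 103. Of both (lcm=10): 51.
By inclusion-exclusion: 258 + 103 - 51.

Final answer: 310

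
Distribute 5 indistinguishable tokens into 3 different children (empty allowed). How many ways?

Stars and bars: C(n+k-1, k-1) = C(7,2).

Final answer: C(7,2) = 21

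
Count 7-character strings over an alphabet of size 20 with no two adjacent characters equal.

First character: 20 choices. Each subsequent: 19 choices (must differ from the previous one).
Total: 20 x 19^6.

Final answer: 20 x 19^{6} = 940917620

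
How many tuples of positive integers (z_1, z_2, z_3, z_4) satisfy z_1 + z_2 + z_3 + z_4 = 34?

Substitute z'_i = z_i - 1 (so z'_i >= 0). Then sum z'_i = 34 - 4 = 30.
Stars and bars: C(30+4-1, 4-1) = C(33,3).

Final answer: C(33,3) = 5456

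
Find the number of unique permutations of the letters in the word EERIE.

Letters (E:3, I:1, R:1). Total letters: 5.
Permutations = 5!/(3!).

Final answer: 20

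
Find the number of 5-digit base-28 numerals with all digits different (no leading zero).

First digit: 27 (nonzero). Second: 27 (not first). Third: 26, etc.
Total: 27 x 27 x 26 x 25 x 24.

Final answer: 11372400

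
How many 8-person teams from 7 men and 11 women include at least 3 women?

Sum over valid woman counts:
C(11,3)C(7,5) = 3465
C(11,4)C(7,4) = 11550
C(11,5)C(7,3) = 16170
C(11,6)C(7,2) = 9702
C(11,7)C(7,1) = 2310
C(11,8)C(7,0) = 165
Total: 3465 + 11550 + 16170 + 9702 + 2310 + 165.

Final answer: 43362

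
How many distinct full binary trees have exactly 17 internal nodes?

This is a standard Catalan-number count: the answer is C_n. Here n = 17.
C_n = (2n)!/(n!(n+1)!), so C_{17} = 34!/(17! x 18!) = C(34,17)/18 = 2333606220/18.

Final answer: C_{17} = 129644790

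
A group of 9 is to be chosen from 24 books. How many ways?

C(24,9) = 24!/(9! x 15!).

Final answer: \binom{24}{9} = 1307504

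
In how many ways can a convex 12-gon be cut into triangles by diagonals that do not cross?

The structures are counted by the Catalan number C_n. Here n = 12 - 2 = 10.
C_n = (2n)!/(n!(n+1)!), so C_{10} = 20!/(10! x 11!) = C(20,10)/11 = 184756/11.

Final answer: C_{10} = 16796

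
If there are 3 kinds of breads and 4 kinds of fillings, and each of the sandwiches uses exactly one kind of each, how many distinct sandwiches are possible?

By the multiplication principle: 3 x 4.

Final answer: 12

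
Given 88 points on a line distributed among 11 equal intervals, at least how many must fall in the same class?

By pigeonhole with 88 objects and 11 categories: ceiling(88/11).

Final answer: 8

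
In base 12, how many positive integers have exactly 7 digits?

In base 12, the leading digit has 11 choices (1..11); each of the remaining 6 digits has 12 choices.
Total: 11 x 12^6.

Final answer: 32845824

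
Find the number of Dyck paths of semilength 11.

Total monotonic paths to (11,11): C(22,11) = 705432.
Paths that cross above y=x (reflection bijection): C(22,12) = 646646.
Valid Dyck paths: 705432 - 646646.
(This is the Catalan number C_{11}.)

Final answer: C_{11} = 58786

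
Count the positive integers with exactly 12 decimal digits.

First digit: 9 choices (1-9). Each of the remaining 11 digits: 10 choices.
Total: 9 x 10^11.

Final answer: 900000000000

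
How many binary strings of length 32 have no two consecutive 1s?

A valid string ends in 0 (append to any length-(n-1) valid string) or in 01 (append to any length-(n-2) valid string), so a(n) = a(n-1) + a(n-2) with a(1)=2, a(2)=3.
Iterating the recurrence: a(1)=2, a(2)=3, a(3)=5, a(4)=8, a(5)=13, a(6)=21, a(7)=34, a(8)=55, a(9)=89, a(10)=144, a(11)=233, a(12)=377, a(13)=610, a(14)=987, a(15)=1597, a(16)=2584, a(17)=4181, a(18)=6765, a(19)=10946, a(20)=17711, a(21)=28657, a(22)=46368, a(23)=75025, a(24)=121393, a(25)=196418, a(26)=317811, a(27)=514229, a(28)=832040, a(29)=1346269, a(30)=2178309, a(31)=3524578, a(32)=5702887.

Final answer: 5702887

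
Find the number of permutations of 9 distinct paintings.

The number of ways to arrange 9 distinct objects is 9!.

Final answer: 9! = 362880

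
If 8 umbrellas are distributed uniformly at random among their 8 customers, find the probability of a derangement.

D(n) = (n-1)(D(n-1) + D(n-2)), D(0)=1, D(1)=0.
Building up: D(2)=1, D(3)=2, D(4)=9, D(5)=44, D(6)=265, D(7)=1854, D(8)=14833.
Total arrangements: 8! = 40320.
Probability = D(8)/8! = 2119/5760.

Final answer: D(8)/8! = 14833/40320 = 0.367882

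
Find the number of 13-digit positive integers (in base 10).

First digit: 9 choices (1-9). Each of the remaining 12 digits: 10 choices.
Total: 9 x 10^12.

Final answer: 9000000000000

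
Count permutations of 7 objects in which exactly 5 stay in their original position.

Choose which 5 elements are fixed: C(7,5) = 21.
Derange the remaining 2 using D(j) = (j-1)(D(j-1) + D(j-2)), D(0)=1, D(1)=0: D(2)=1.
Total: 21 x 1.

Final answer: C(7,5) D(2) = 21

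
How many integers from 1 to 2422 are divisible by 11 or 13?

Multiples of 11: 220. Multiples of 13: 186. Of both (lcm=143): 16.
By inclusion-exclusion: 220 + 186 - 16.

Final answer: 390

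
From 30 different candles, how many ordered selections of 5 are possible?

P(30,5) = 30!/(30-5)! = 30!/25!.

Final answer: P(30,5) = 17100720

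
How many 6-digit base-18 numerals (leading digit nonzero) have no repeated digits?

The leading digit has 17 choices (anything but zero); the next has 17 (anything but the first), then 16, and so on, one fewer each time.
Total: 17 x 17 x 16 x 15 x 14 x 13.

Final answer: 12623520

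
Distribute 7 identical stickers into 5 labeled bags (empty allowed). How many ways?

Stars and bars: C(n+k-1, k-1) = C(11,4).

Final answer: C(11,4) = 330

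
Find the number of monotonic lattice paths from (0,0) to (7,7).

Each path has 7 right steps and 7 up steps in some order (14 steps total).
Choose which 7 of the 14 steps are up: C(14,7).

Final answer: C(14,7) = 3432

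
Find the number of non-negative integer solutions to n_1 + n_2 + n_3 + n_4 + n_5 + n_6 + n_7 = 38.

Stars and bars with 38 stars and 6 bars:
C(38+7-1, 7-1) = C(44,6).

Final answer: C(44,6) = 7059052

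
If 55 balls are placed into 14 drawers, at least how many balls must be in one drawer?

By the pigeonhole principle: ceiling(55/14).

Final answer: 4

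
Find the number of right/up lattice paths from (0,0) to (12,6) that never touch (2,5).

Total paths to (12,6): C(18,6) = 18564.
Paths through (2,5): C(7,5) x C(11,1) = 231.
Avoiding (2,5): 18564 - 231.

Final answer: 18333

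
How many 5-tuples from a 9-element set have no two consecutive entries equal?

Let g(n) count such strings. g(1) = 9, and each valid string of length n-1 extends in 8 ways (any symbol but the last), so g(n) = 8 g(n-1).
Total: g(5) = 9 x 8^4.

Final answer: 9 x 8^{4} = 36864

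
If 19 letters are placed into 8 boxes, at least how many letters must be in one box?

By the pigeonhole principle: ceiling(19/8).

Final answer: 3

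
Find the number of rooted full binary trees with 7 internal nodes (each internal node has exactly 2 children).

The structures are counted by the Catalan number C_n. Here n = 7.
Using C_0 = 1 and C_(k+1) = C_k x 2(2k+1)/(k+2), build up term by term: C_1=1, C_2=2, C_3=5, C_4=14, C_5=42, C_6=132, C_7=429.

Final answer: C_{7} = 429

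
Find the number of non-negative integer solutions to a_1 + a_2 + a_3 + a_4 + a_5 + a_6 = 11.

Stars and bars with 11 stars and 5 bars:
C(11+6-1, 6-1) = C(16,5).

Final answer: C(16,5) = 4368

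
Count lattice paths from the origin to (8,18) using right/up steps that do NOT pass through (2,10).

Total paths to (8,18): C(26,18) = 1562275.
Paths through (2,10): C(12,10) x C(14,8) = 198198.
Avoiding (2,10): 1562275 - 198198.

Final answer: 1364077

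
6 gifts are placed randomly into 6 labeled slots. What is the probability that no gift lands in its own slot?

D(n) = (n-1)(D(n-1) + D(n-2)), D(0)=1, D(1)=0.
Building up: D(2)=1, D(3)=2, D(4)=9, D(5)=44, D(6)=265.
Total arrangements: 6! = 720.
Probability = D(6)/6! = 53/144.

Final answer: D(6)/6! = 265/720 = 0.368056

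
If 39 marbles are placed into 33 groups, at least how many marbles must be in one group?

By the pigeonhole principle: ceiling(39/33).

Final answer: 2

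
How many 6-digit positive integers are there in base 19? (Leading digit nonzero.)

Leading digit: 18 options (nonzero). Other 5 digit(s): 19 options each.
Total: 18 x 19^5.

Final answer: 44569782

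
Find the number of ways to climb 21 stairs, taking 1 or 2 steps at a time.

Condition on the final move: it is a 1-step (f(n-1) ways to get there) or a 2-step (f(n-2) ways), so f(n) = f(n-1) + f(n-2), with f(1)=1, f(2)=2.
Building up term by term: f(1)=1, f(2)=2, f(3)=3, f(4)=5, f(5)=8, f(6)=13, f(7)=21, f(8)=34, f(9)=55, f(10)=89, f(11)=144, f(12)=233, f(13)=377, f(14)=610, f(15)=987, f(16)=1597, f(17)=2584, f(18)=4181, f(19)=6765, f(20)=10946, f(21)=17711.

Final answer: 17711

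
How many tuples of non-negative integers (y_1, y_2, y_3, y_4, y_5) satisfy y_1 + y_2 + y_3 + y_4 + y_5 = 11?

Stars and bars with 11 stars and 4 bars:
C(11+5-1, 5-1) = C(15,4).

Final answer: C(15,4) = 1365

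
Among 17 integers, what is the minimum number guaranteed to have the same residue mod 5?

There are 5 possible values for residue mod 5. With 17 integers and 5 categories, by pigeonhole: ceiling(17/5).

Final answer: 4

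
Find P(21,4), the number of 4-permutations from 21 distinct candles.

P(21,4) = 21!/(21-4)! = 21!/17!.

Final answer: P(21,4) = 143640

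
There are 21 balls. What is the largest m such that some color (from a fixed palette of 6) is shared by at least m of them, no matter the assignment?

There are 6 possible values for color (from a fixed palette of 6). With 21 balls and 6 categories, by pigeonhole: ceiling(21/6).

Final answer: 4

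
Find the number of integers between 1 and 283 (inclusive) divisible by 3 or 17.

Multiples of 3: 94. Multiples of 17: 16. Of both (lcm=51): 5.
By inclusion-exclusion: 94 + 16 - 5.

Final answer: 105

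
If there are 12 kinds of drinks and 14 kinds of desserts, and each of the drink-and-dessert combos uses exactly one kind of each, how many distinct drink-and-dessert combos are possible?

By the multiplication principle: 12 x 14.

Final answer: 168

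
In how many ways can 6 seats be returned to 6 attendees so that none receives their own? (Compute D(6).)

Use the recurrence D(n) = (n-1)(D(n-1) + D(n-2)) with D(0)=1, D(1)=0.
D(2) = 1 x (0 + 1) = 1
D(3) = 2 x (1 + 0) = 2
D(4) = 3 x (2 + 1) = 9
D(5) = 4 x (9 + 2) = 44
D(6) = 5 x (D(5) + D(4)) = 5 x (44 + 9)

Final answer: D(6) = 265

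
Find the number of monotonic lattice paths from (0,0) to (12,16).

Each path has 12 right steps and 16 up steps in some order (28 steps total).
Choose which 16 of the 28 steps are up: C(28,16).

Final answer: C(28,16) = 30421755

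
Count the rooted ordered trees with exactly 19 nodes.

This is counted by the nth Catalan number C_n. Here n = 19 - 1 = 18.
C_n = C(2n,n)/(n+1), so C_{18} = C(36,18)/19 = 9075135300/19.

Final answer: C_{18} = 477638700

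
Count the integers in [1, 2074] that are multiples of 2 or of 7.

Multiples of 2: 1037. Multiples of 7: 296. Of both (lcm=14): 148.
By inclusion-exclusion: 1037 + 296 - 148.

Final answer: 1185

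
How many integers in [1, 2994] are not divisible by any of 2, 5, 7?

|div by 2|=1497, |div by 5|=598, |div by 7|=427.
|div by 2&5|=299, |div by 2&7|=213, |div by 5&7|=85, |div by all|=42.
By inclusion-exclusion, divisible by at least one: 1497+598+427-299-213-85+42 = 1967.
Not divisible by any: 2994 - 1967.

Final answer: 1027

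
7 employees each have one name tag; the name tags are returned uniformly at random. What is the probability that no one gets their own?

Derangements satisfy D(n) = (n-1)(D(n-1) + D(n-2)), starting from D(0)=1, D(1)=0.
Building up: D(2)=1, D(3)=2, D(4)=9, D(5)=44, D(6)=265, D(7)=1854.
Total arrangements: 7! = 5040.
Probability = D(7)/7! = 103/280.

Final answer: D(7)/7! = 1854/5040 = 0.367857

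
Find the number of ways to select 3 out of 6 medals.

C(6,3) = 6!/(3! x (6-3)!).

Final answer: C(6,3) = 20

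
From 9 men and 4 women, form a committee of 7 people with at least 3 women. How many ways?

Sum over valid woman counts:
C(4,3)C(9,4) = 504
C(4,4)C(9,3) = 84
Total: 504 + 84.

Final answer: 588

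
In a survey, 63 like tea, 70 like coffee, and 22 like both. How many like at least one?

|A union B| = |A| + |B| - |A intersect B| = 63 + 70 - 22.

Final answer: 111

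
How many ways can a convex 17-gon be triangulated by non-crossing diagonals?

This is a standard Catalan-number count: the answer is C_n. Here n = 17 - 2 = 15.
C_n = C(2n,n)/(n+1), so C_{15} = C(30,15)/16 = 155117520/16.

Final answer: C_{15} = 9694845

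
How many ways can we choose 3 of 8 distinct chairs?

C(8,3) = 8!/(3! x 5!).

Final answer: \binom{8}{3} = 56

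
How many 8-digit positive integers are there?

First digit: 9 choices (1-9). Each of the remaining 7 digits: 10 choices.
Total: 9 x 10^7.

Final answer: 90000000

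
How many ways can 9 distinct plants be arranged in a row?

The number of ways to arrange 9 distinct objects is 9!.

Final answer: 9! = 362880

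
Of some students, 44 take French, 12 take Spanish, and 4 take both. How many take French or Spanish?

|A union B| = |A| + |B| - |A intersect B| = 44 + 12 - 4.

Final answer: 52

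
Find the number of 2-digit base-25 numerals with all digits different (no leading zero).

The leading digit has 24 choices (anything but zero); the next has 24 (anything but the first), then 23, and so on, one fewer each time.
Total: 24 x 24.

Final answer: 576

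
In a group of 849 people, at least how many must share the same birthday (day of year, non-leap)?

There are 365 possible values for birthday (day of year, non-leap). With 849 people and 365 categories, by pigeonhole: ceiling(849/365).

Final answer: 3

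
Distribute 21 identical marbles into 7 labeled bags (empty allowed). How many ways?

Stars and bars: C(n+k-1, k-1) = C(27,6).

Final answer: C(27,6) = 296010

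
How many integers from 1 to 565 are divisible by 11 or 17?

Multiples of 11: 51. Multiples of 17: 33. Of both (lcm=187): 3.
By inclusion-exclusion: 51 + 33 - 3.

Final answer: 81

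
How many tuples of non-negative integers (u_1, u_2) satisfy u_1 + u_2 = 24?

Stars and bars with 24 stars and 1 bars:
C(24+2-1, 2-1) = C(25,1).

Final answer: C(25,1) = 25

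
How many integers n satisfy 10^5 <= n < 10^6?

First digit: 9 choices (1-9). Each of the remaining 5 digits: 10 choices.
Total: 9 x 10^5.

Final answer: 900000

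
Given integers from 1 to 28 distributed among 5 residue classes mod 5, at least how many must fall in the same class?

By pigeonhole with 28 objects and 5 categories: ceiling(28/5).

Final answer: 6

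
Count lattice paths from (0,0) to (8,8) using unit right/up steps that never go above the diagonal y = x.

Total monotonic paths to (8,8): C(16,8) = 12870.
Reflecting each bad path at its first crossing gives a bijection with paths to (7,9): C(16,9) = 11440.
Valid Dyck paths: 12870 - 11440.
(Check: C(16,8) - C(16,9) = C(16,8)/9, the Catalan number C_{8}.)

Final answer: C_{8} = 1430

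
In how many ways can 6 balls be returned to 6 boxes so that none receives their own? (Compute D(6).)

D(n) = (n-1)(D(n-1) + D(n-2)), D(0)=1, D(1)=0.
D(2) = 1 x (0 + 1) = 1
D(3) = 2 x (1 + 0) = 2
D(4) = 3 x (2 + 1) = 9
D(5) = 4 x (9 + 2) = 44
D(6) = 5 x (D(5) + D(4)) = 5 x (44 + 9)

Final answer: D(6) = 265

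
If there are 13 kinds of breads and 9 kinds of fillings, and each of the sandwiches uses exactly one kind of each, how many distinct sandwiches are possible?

By the multiplication principle: 13 x 9.

Final answer: 117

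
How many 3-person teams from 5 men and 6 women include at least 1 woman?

Sum over valid woman counts:
C(6,1)C(5,2) = 60
C(6,2)C(5,1) = 75
C(6,3)C(5,0) = 20
Total: 60 + 75 + 20.

Final answer: 155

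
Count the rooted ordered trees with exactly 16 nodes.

This is counted by the nth Catalan number C_n. Here n = 16 - 1 = 15.
C_n = (2n)!/(n!(n+1)!), so C_{15} = 30!/(15! x 16!) = C(30,15)/16 = 155117520/16.

Final answer: C_{15} = 9694845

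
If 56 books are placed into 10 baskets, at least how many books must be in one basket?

By the pigeonhole principle: ceiling(56/10).

Final answer: 6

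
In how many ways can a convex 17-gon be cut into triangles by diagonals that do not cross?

This is a standard Catalan-number count: the answer is C_n. Here n = 17 - 2 = 15.
Using C_0 = 1 and C_(k+1) = C_k x 2(2k+1)/(k+2), build up term by term: C_1=1, C_2=2, C_3=5, C_4=14, C_5=42, C_6=132, C_7=429, C_8=1430, C_9=4862, C_10=16796, C_11=58786, C_12=208012, C_13=742900, C_14=2674440, C_15=9694845.

Final answer: C_{15} = 9694845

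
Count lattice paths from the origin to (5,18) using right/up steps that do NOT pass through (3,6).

Total paths to (5,18): C(23,18) = 33649.
Paths through (3,6): C(9,6) x C(14,12) = 7644.
Avoiding (3,6): 33649 - 7644.

Final answer: 26005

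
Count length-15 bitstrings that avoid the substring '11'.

Let a(n) count valid strings. If the last bit is 0 the prefix is any valid string of length n-1; if it is 1 the string must end in 01 with a valid prefix of length n-2. So a(n) = a(n-1) + a(n-2), a(1)=2, a(2)=3.
Computing successive values: a(1)=2, a(2)=3, a(3)=5, a(4)=8, a(5)=13, a(6)=21, a(7)=34, a(8)=55, a(9)=89, a(10)=144, a(11)=233, a(12)=377, a(13)=610, a(14)=987, a(15)=1597.

Final answer: 1597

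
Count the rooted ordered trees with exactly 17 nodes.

The structures are counted by the Catalan number C_n. Here n = 17 - 1 = 16.
C_n = C(2n,n)/(n+1), so C_{16} = C(32,16)/17 = 601080390/17.

Final answer: C_{16} = 35357670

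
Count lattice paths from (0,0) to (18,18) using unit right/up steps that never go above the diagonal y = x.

Total monotonic paths to (18,18): C(36,18) = 9075135300.
Paths that cross above y=x (reflection bijection): C(36,19) = 8597496600.
Valid Dyck paths: 9075135300 - 8597496600.
(Check: C(36,18) - C(36,19) = C(36,18)/19, the Catalan number C_{18}.)

Final answer: C_{18} = 477638700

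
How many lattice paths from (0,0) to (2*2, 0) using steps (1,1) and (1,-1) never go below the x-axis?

Total monotonic paths to (2,2): C(4,2) = 6.
By the reflection principle, paths that go above the diagonal number C(4,3) = 4.
Valid Dyck paths: 6 - 4.
(These counts are the Catalan numbers.)

Final answer: C_{2} = 2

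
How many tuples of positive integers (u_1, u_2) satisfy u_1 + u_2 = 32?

Substitute u'_i = u_i - 1 (so u'_i >= 0). Then sum u'_i = 32 - 2 = 30.
Stars and bars: C(30+2-1, 2-1) = C(31,1).

Final answer: C(31,1) = 31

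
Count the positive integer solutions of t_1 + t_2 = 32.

Substitute t'_i = t_i - 1 (so t'_i >= 0). Then sum t'_i = 32 - 2 = 30.
Stars and bars: C(30+2-1, 2-1) = C(31,1).

Final answer: C(31,1) = 31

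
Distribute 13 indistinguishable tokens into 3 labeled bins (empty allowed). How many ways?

Stars and bars: C(n+k-1, k-1) = C(15,2).

Final answer: C(15,2) = 105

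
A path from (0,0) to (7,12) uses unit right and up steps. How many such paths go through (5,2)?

Paths (0,0)->(5,2): C(7,2) = 21.
Paths (5,2)->(7,12): C(12,10) = 66.
By multiplication principle: 21 x 66.

Final answer: 1386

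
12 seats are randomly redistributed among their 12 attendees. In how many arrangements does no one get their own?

Derangements satisfy D(n) = (n-1)(D(n-1) + D(n-2)), starting from D(0)=1, D(1)=0.
D(2) = 1 x (0 + 1) = 1
D(3) = 2 x (1 + 0) = 2
D(4) = 3 x (2 + 1) = 9
D(5) = 4 x (9 + 2) = 44
D(6) = 5 x (44 + 9) = 265
D(7) = 6 x (265 + 44) = 1854
D(8) = 7 x (1854 + 265) = 14833
D(9) = 8 x (14833 + 1854) = 133496
D(10) = 9 x (133496 + 14833) = 1334961
D(11) = 10 x (1334961 + 133496) = 14684570
D(12) = 11 x (D(11) + D(10)) = 11 x (14684570 + 1334961)

Final answer: D(12) = 176214841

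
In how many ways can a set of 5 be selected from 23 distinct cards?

C(23,5) = 23!/(5! x (23-5)!).

Final answer: C(23,5) = 33649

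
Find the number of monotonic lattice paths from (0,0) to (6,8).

Each path has 6 right steps and 8 up steps in some order (14 steps total).
Choose which 8 of the 14 steps are up: C(14,8).

Final answer: C(14,8) = 3003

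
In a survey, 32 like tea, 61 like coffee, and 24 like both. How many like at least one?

|A union B| = |A| + |B| - |A intersect B| = 32 + 61 - 24.

Final answer: 69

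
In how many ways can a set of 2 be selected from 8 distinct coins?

C(8,2) = 8!/(2! x (8-2)!).

Final answer: C(8,2) = 28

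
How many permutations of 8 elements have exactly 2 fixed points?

Choose which 2 elements are fixed: C(8,2) = 28.
Derange the remaining 6 using D(j) = (j-1)(D(j-1) + D(j-2)), D(0)=1, D(1)=0: D(2)=1, D(3)=2, D(4)=9, D(5)=44, D(6)=265.
Total: 28 x 265.

Final answer: C(8,2) D(6) = 7420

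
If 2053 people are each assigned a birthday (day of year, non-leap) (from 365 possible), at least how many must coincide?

There are 365 possible values for birthday (day of year, non-leap). With 2053 people and 365 categories, by pigeonhole: ceiling(2053/365).

Final answer: 6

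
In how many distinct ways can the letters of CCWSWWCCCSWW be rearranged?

Letters (C:5, S:2, W:5). Total letters: 12.
Permutations = 12!/(5! x 5! x 2!).

Final answer: 16632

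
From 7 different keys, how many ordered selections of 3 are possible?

P(7,3) = 7!/(7-3)! = 7!/4!.

Final answer: P(7,3) = 210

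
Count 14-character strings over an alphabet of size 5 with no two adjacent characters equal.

Let g(n) count such strings. g(1) = 5, and each valid string of length n-1 extends in 4 ways (any symbol but the last), so g(n) = 4 g(n-1).
Total: g(14) = 5 x 4^13.

Final answer: 5 x 4^{13} = 335544320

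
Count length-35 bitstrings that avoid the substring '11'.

Let a(n) count valid strings. If the last bit is 0 the prefix is any valid string of length n-1; if it is 1 the string must end in 01 with a valid prefix of length n-2. So a(n) = a(n-1) + a(n-2), a(1)=2, a(2)=3.
Building up term by term: a(1)=2, a(2)=3, a(3)=5, a(4)=8, a(5)=13, a(6)=21, a(7)=34, a(8)=55, a(9)=89, a(10)=144, a(11)=233, a(12)=377, a(13)=610, a(14)=987, a(15)=1597, a(16)=2584, a(17)=4181, a(18)=6765, a(19)=10946, a(20)=17711, a(21)=28657, a(22)=46368, a(23)=75025, a(24)=121393, a(25)=196418, a(26)=317811, a(27)=514229, a(28)=832040, a(29)=1346269, a(30)=2178309, a(31)=3524578, a(32)=5702887, a(33)=9227465, a(34)=14930352, a(35)=24157817.

Final answer: 24157817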